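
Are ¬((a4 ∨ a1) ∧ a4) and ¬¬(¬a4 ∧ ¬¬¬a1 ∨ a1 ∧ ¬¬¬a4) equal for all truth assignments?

Yes

E1: ¬((a4 ∨ a1) ∧ a4)
    = ¬a4   (absorption)
E2: ¬¬(¬a4 ∧ ¬¬¬a1 ∨ a1 ∧ ¬¬¬a4)
    = ¬¬(¬a4 ∧ ¬a1 ∨ a1 ∧ ¬¬¬a4)   (double negation)
    = ¬a4 ∧ ¬a1 ∨ a1 ∧ ¬¬¬a4   (double negation)
    = ¬a4 ∧ ¬a1 ∨ a1 ∧ ¬a4   (double negation)
    = ¬a4   (distribution)
Both reduce to ¬a4, so they are equivalent.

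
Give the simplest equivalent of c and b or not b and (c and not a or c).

c and b or not b and (c and not a or c)
= c and b or not b and c   — absorption
= c   — distribution

c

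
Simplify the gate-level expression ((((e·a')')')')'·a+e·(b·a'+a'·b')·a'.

((((e·a')')')')'·a+e·(b·a'+a'·b')·a'
= ((e·a')')'·a+e·(b·a'+a'·b')·a'   (double negation)
= ((e·a')')'·a+e·a'·a'   (distribution)
= e·a'·a+e·a'·a'   (double negation)
= e·a'   (distribution)

e·a'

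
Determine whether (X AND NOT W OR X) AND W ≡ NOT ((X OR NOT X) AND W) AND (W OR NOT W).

No

E1: (X AND NOT W OR X) AND W
    = X AND W   [absorption]
E2: NOT ((X OR NOT X) AND W) AND (W OR NOT W)
    = NOT ((X OR NOT X) AND W)   [complement / identity]
    = NOT W   [complement / identity]
These differ: at W=0, X=1, E1 = 0 but E2 = 1.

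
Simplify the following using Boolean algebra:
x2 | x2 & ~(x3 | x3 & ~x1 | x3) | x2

x2 | x2 & ~(x3 | x3 & ~x1 | x3) | x2
= x2 | x2 & ~(x3 | x3) | x2   (absorption)
= x2 | x2 & ~x3 | x2   (idempotence)
= x2 | x2   (absorption)
= x2   (idempotence)

x2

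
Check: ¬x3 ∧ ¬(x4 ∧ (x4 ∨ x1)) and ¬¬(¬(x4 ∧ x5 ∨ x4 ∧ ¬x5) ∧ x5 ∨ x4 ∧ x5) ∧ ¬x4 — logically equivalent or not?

No

E1: ¬x3 ∧ ¬(x4 ∧ (x4 ∨ x1))
    = ¬x3 ∧ ¬x4   (absorption)
E2: ¬¬(¬(x4 ∧ x5 ∨ x4 ∧ ¬x5) ∧ x5 ∨ x4 ∧ x5) ∧ ¬x4
    = ¬¬(¬x4 ∧ x5 ∨ x4 ∧ x5) ∧ ¬x4   (distribution)
    = ¬¬x5 ∧ ¬x4   (distribution)
    = x5 ∧ ¬x4   (double negation)
These differ: at x1=0, x3=1, x4=0, x5=1, E1 = 0 but E2 = 1.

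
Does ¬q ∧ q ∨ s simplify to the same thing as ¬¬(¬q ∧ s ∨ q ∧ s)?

Yes

E1: ¬q ∧ q ∨ s
    = s   — complement / identity
E2: ¬¬(¬q ∧ s ∨ q ∧ s)
    = ¬¬s   — distribution
    = s   — double negation
Both reduce to s, so they are equivalent.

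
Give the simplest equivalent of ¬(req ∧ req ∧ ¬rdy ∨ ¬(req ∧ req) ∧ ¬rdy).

¬(req ∧ req ∧ ¬rdy ∨ ¬(req ∧ req) ∧ ¬rdy)
= ¬(req ∧ req ∧ ¬rdy ∨ ¬req ∧ ¬rdy)
= ¬(req ∧ ¬rdy ∨ ¬req ∧ ¬rdy)
= ¬¬rdy
= rdy

rdy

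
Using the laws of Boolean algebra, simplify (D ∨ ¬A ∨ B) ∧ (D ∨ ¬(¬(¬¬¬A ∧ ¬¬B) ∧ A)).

D ∨ ¬A

(D ∨ ¬A ∨ B) ∧ (D ∨ ¬(¬(¬¬¬A ∧ ¬¬B) ∧ A))
= (D ∨ ¬A ∨ B) ∧ (D ∨ ¬(¬(¬A ∧ ¬¬B) ∧ A))
= (D ∨ ¬A ∨ B) ∧ (D ∨ ¬((A ∨ ¬B) ∧ A))
= (D ∨ ¬A ∨ B) ∧ (D ∨ ¬A)
= D ∨ ¬A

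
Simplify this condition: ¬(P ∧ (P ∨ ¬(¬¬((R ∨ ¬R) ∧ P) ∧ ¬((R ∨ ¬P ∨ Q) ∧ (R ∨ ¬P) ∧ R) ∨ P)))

¬P

¬(P ∧ (P ∨ ¬(¬¬((R ∨ ¬R) ∧ P) ∧ ¬((R ∨ ¬P ∨ Q) ∧ (R ∨ ¬P) ∧ R) ∨ P)))
= ¬(P ∧ (P ∨ ¬((R ∨ ¬R) ∧ P ∧ ¬((R ∨ ¬P ∨ Q) ∧ (R ∨ ¬P) ∧ R) ∨ P)))
= ¬(P ∧ (P ∨ ¬((R ∨ ¬R) ∧ P ∧ ¬((R ∨ ¬P) ∧ R) ∨ P)))
= ¬(P ∧ (P ∨ ¬((R ∨ ¬R) ∧ P ∧ ¬R ∨ P)))
= ¬(P ∧ (P ∨ ¬(P ∧ ¬R ∨ P)))
= ¬(P ∧ (P ∨ ¬P))
= ¬P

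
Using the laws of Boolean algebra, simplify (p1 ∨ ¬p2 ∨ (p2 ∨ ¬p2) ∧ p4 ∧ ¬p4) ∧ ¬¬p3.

(p1 ∨ ¬p2) ∧ p3

(p1 ∨ ¬p2 ∨ (p2 ∨ ¬p2) ∧ p4 ∧ ¬p4) ∧ ¬¬p3
= (p1 ∨ ¬p2 ∨ p4 ∧ ¬p4) ∧ ¬¬p3   — complement / identity
= (p1 ∨ ¬p2 ∨ p4 ∧ ¬p4) ∧ p3   — double negation
= (p1 ∨ ¬p2) ∧ p3   — complement / identity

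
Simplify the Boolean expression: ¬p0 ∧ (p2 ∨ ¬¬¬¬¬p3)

¬p0 ∧ (p2 ∨ ¬¬¬¬¬p3)
= ¬p0 ∧ (p2 ∨ ¬¬¬p3)
= ¬p0 ∧ (p2 ∨ ¬p3)

¬p0 ∧ (p2 ∨ ¬p3)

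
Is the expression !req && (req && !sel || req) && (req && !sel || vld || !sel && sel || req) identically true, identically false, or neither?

identically false

!req && (req && !sel || req) && (req && !sel || vld || !sel && sel || req)
= !req && (req || req && !sel && (req && !sel || vld || !sel && sel))
= !req && (req || req && !sel && (req && !sel || vld))
= !req && (req || req && !sel)
= !req && req
= false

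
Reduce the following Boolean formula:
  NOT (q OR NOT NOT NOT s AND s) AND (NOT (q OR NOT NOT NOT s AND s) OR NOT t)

NOT (q OR NOT NOT NOT s AND s) AND (NOT (q OR NOT NOT NOT s AND s) OR NOT t)
= NOT (q OR NOT NOT NOT s AND s)   (absorption)
= NOT (q OR NOT s AND s)   (double negation)
= NOT q   (complement / identity)

NOT q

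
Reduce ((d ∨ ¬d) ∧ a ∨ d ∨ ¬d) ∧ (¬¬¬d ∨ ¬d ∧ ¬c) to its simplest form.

¬d

((d ∨ ¬d) ∧ a ∨ d ∨ ¬d) ∧ (¬¬¬d ∨ ¬d ∧ ¬c)
= ((d ∨ ¬d) ∧ a ∨ d ∨ ¬d) ∧ (¬d ∨ ¬d ∧ ¬c)   (double negation)
= ((d ∨ ¬d) ∧ a ∨ d ∨ ¬d) ∧ ¬d   (absorption)
= (d ∨ ¬d) ∧ ¬d   (absorption)
= ¬d   (complement / identity)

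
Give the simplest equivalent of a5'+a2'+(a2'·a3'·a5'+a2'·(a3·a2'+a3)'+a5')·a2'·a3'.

a5'+a2'+(a2'·a3'·a5'+a2'·(a3·a2'+a3)'+a5')·a2'·a3'
= a5'+a2'+(a2'·a3'·a5'+a2'·a3'+a5')·a2'·a3'   — absorption
= a5'+a2'+(a2'·a3'+a5')·a2'·a3'   — absorption
= a5'+a2'+a2'·a3'   — absorption
= a5'+a2'   — absorption

a5'+a2'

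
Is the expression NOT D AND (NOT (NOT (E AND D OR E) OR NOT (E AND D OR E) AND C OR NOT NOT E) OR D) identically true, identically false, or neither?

identically false

NOT D AND (NOT (NOT (E AND D OR E) OR NOT (E AND D OR E) AND C OR NOT NOT E) OR D)
= NOT D AND (NOT (NOT (E AND D OR E) OR NOT NOT E) OR D)   — absorption
= NOT D AND ((E AND D OR E) AND NOT E OR D)   — De Morgan
= NOT D AND (E AND NOT E OR D)   — absorption
= NOT D AND D   — complement / identity
= FALSE   — complement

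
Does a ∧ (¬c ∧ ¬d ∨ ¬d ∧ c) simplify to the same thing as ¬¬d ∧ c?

E1: a ∧ (¬c ∧ ¬d ∨ ¬d ∧ c)
    = a ∧ ¬d
E2: ¬¬d ∧ c
    = d ∧ c
These differ: at a=1, c=1, d=0, E1 = 1 but E2 = 0.

No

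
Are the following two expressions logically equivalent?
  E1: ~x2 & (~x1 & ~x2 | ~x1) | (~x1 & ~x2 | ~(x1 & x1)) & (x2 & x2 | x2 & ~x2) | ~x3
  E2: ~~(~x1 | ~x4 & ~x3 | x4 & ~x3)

Yes

E1: ~x2 & (~x1 & ~x2 | ~x1) | (~x1 & ~x2 | ~(x1 & x1)) & (x2 & x2 | x2 & ~x2) | ~x3
    = ~x2 & (~x1 & ~x2 | ~x1) | (~x1 & ~x2 | ~(x1 & x1)) & x2 | ~x3   [distribution]
    = ~x2 & (~x1 & ~x2 | ~x1) | (~x1 & ~x2 | ~x1) & x2 | ~x3   [idempotence]
    = ~x1 & ~x2 | ~x1 | ~x3   [distribution]
    = ~x1 | ~x3   [absorption]
E2: ~~(~x1 | ~x4 & ~x3 | x4 & ~x3)
    = ~~(~x1 | ~x3)   [distribution]
    = ~x1 | ~x3   [double negation]
Both reduce to ~x1 | ~x3, so they are equivalent.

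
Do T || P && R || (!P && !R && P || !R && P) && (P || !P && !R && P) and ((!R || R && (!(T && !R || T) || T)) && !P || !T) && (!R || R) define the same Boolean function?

No

E1: T || P && R || (!P && !R && P || !R && P) && (P || !P && !R && P)
    = T || P && R || !R && P && P || !P && !R && P   [distribution]
    = T || P && R || !R && P   [distribution]
    = T || P   [distribution]
E2: ((!R || R && (!(T && !R || T) || T)) && !P || !T) && (!R || R)
    = ((!R || R && (!T || T)) && !P || !T) && (!R || R)   [absorption]
    = ((!R || R) && !P || !T) && (!R || R)   [complement / identity]
    = (!P || !T) && (!R || R)   [complement / identity]
    = !P || !T   [complement / identity]
These differ: at P=1, R=0, T=1, E1 = 1 but E2 = 0.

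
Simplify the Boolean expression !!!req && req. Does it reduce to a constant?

!!!req && req
= !req && req   [double negation]
= false   [complement]

false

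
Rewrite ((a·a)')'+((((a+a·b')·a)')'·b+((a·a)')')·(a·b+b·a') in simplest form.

a

((a·a)')'+((((a+a·b')·a)')'·b+((a·a)')')·(a·b+b·a')
= ((a·a)')'+(((a·a)')'·b+((a·a)')')·(a·b+b·a')   (absorption)
= ((a·a)')'+(((a·a)')'·b+((a·a)')')·b   (distribution)
= ((a·a)')'+((a·a)')'·b   (absorption)
= ((a·a)')'   (absorption)
= a·a   (double negation)
= a   (idempotence)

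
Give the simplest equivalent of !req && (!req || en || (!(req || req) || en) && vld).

!req

!req && (!req || en || (!(req || req) || en) && vld)
= !req && (!req || en || (!req || en) && vld)   (idempotence)
= !req && (!req || en)   (absorption)
= !req   (absorption)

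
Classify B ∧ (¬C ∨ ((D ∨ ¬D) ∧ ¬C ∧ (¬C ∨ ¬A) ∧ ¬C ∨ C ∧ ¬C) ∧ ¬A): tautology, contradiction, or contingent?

contingent

B ∧ (¬C ∨ ((D ∨ ¬D) ∧ ¬C ∧ (¬C ∨ ¬A) ∧ ¬C ∨ C ∧ ¬C) ∧ ¬A)
= B ∧ (¬C ∨ ((D ∨ ¬D) ∧ ¬C ∧ ¬C ∨ C ∧ ¬C) ∧ ¬A)   (absorption)
= B ∧ (¬C ∨ (¬C ∧ ¬C ∨ C ∧ ¬C) ∧ ¬A)   (complement / identity)
= B ∧ (¬C ∨ ¬C ∧ ¬A)   (distribution)
= B ∧ ¬C   (absorption)
This depends on B, C, so it is not a constant.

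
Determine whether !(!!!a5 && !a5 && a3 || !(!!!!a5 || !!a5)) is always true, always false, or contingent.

!(!!!a5 && !a5 && a3 || !(!!!!a5 || !!a5))
= !(!!!a5 && !a5 && a3 || !!!a5 && !a5)   [De Morgan]
= !(!!!a5 && !a5)   [absorption]
= !!a5 || a5   [De Morgan]
= a5 || a5   [double negation]
= a5   [idempotence]
This depends on a5, so it is not a constant.

contingent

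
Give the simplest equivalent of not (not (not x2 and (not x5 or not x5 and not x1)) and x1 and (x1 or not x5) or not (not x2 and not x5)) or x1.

not (not (not x2 and (not x5 or not x5 and not x1)) and x1 and (x1 or not x5) or not (not x2 and not x5)) or x1
= not (not (not x2 and not x5) and x1 and (x1 or not x5) or not (not x2 and not x5)) or x1   — absorption
= not (not (not x2 and not x5) and x1 or not (not x2 and not x5)) or x1   — absorption
= not not (not x2 and not x5) or x1   — absorption
= not x2 and not x5 or x1   — double negation

not x2 and not x5 or x1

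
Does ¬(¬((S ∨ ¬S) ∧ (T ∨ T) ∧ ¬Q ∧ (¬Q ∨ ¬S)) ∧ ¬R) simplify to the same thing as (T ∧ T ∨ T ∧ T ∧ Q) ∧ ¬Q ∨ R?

E1: ¬(¬((S ∨ ¬S) ∧ (T ∨ T) ∧ ¬Q ∧ (¬Q ∨ ¬S)) ∧ ¬R)
    = (S ∨ ¬S) ∧ (T ∨ T) ∧ ¬Q ∧ (¬Q ∨ ¬S) ∨ R   — De Morgan
    = (S ∨ ¬S) ∧ (T ∨ T) ∧ ¬Q ∨ R   — absorption
    = (T ∨ T) ∧ ¬Q ∨ R   — complement / identity
    = T ∧ ¬Q ∨ R   — idempotence
E2: (T ∧ T ∨ T ∧ T ∧ Q) ∧ ¬Q ∨ R
    = T ∧ T ∧ ¬Q ∨ R   — absorption
    = T ∧ ¬Q ∨ R   — idempotence
Both reduce to T ∧ ¬Q ∨ R, so they are equivalent.

Yes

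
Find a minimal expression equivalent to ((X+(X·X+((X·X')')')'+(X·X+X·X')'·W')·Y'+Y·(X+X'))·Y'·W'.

Y'·W'

((X+(X·X+((X·X')')')'+(X·X+X·X')'·W')·Y'+Y·(X+X'))·Y'·W'
= ((X+(X·X+X·X')'+(X·X+X·X')'·W')·Y'+Y·(X+X'))·Y'·W'
= ((X+(X·X+X·X')')·Y'+Y·(X+X'))·Y'·W'
= ((X+X')·Y'+Y·(X+X'))·Y'·W'
= (X+X')·Y'·W'
= Y'·W'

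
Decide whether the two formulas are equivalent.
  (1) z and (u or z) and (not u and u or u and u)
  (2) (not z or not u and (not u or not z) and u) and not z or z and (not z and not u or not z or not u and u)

No

E1: z and (u or z) and (not u and u or u and u)
    = z and (u or z) and u   (distribution)
    = z and u   (absorption)
E2: (not z or not u and (not u or not z) and u) and not z or z and (not z and not u or not z or not u and u)
    = (not z or not u and u) and not z or z and (not z and not u or not z or not u and u)   (absorption)
    = (not z or not u and u) and not z or z and (not z or not u and u)   (absorption)
    = not z or not u and u   (distribution)
    = not z   (complement / identity)
These differ: at u=1, z=0, E1 = 0 but E2 = 1.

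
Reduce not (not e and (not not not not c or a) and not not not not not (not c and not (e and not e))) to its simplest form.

e or not c

not (not e and (not not not not c or a) and not not not not not (not c and not (e and not e)))
= not (not e and (not not not not c or a) and not not not not (c or e and not e))   [De Morgan]
= not (not e and (not not not not c or a) and not not not not c)   [complement / identity]
= not (not e and not not not not c)   [absorption]
= e or not not not c   [De Morgan]
= e or not c   [double negation]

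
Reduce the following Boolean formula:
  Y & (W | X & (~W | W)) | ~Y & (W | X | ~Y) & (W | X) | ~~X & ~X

Y & (W | X & (~W | W)) | ~Y & (W | X | ~Y) & (W | X) | ~~X & ~X
= Y & (W | X & (~W | W)) | ~Y & (W | X) | ~~X & ~X   [absorption]
= Y & (W | X & (~W | W)) | ~Y & (W | X) | X & ~X   [double negation]
= Y & (W | X) | ~Y & (W | X) | X & ~X   [complement / identity]
= W | X | X & ~X   [distribution]
= W | X   [complement / identity]

W | X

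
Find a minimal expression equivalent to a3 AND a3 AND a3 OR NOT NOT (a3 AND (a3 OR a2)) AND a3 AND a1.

a3 AND a3 AND a3 OR NOT NOT (a3 AND (a3 OR a2)) AND a3 AND a1
= a3 AND a3 OR NOT NOT (a3 AND (a3 OR a2)) AND a3 AND a1   — idempotence
= a3 AND a3 OR a3 AND (a3 OR a2) AND a3 AND a1   — double negation
= a3 AND a3 OR a3 AND a3 AND a1   — absorption
= a3 AND a3   — absorption
= a3   — idempotence

a3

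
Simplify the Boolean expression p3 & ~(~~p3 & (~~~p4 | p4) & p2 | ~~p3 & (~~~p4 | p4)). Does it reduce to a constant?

p3 & ~(~~p3 & (~~~p4 | p4) & p2 | ~~p3 & (~~~p4 | p4))
= p3 & ~(~~p3 & (~~~p4 | p4))   (absorption)
= p3 & ~(p3 & (~~~p4 | p4))   (double negation)
= p3 & ~(p3 & (~p4 | p4))   (double negation)
= p3 & ~p3   (complement / identity)
= 0   (complement)

0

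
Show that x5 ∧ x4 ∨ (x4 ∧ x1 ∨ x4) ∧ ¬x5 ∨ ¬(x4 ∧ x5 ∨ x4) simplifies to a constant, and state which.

True

x5 ∧ x4 ∨ (x4 ∧ x1 ∨ x4) ∧ ¬x5 ∨ ¬(x4 ∧ x5 ∨ x4)
= x5 ∧ x4 ∨ x4 ∧ ¬x5 ∨ ¬(x4 ∧ x5 ∨ x4)
= x4 ∨ ¬(x4 ∧ x5 ∨ x4)
= x4 ∨ ¬x4
= True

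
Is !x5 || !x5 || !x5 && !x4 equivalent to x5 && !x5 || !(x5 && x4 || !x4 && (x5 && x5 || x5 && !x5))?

E1: !x5 || !x5 || !x5 && !x4
    = !x5 || !x5 && !x4
    = !x5
E2: x5 && !x5 || !(x5 && x4 || !x4 && (x5 && x5 || x5 && !x5))
    = x5 && !x5 || !(x5 && x4 || !x4 && x5)
    = !(x5 && x4 || !x4 && x5)
    = !x5
Both reduce to !x5, so they are equivalent.

Yes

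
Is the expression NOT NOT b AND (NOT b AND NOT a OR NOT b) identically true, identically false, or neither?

identically false

NOT NOT b AND (NOT b AND NOT a OR NOT b)
= NOT NOT b AND NOT b   [absorption]
= b AND NOT b   [double negation]
= FALSE   [complement]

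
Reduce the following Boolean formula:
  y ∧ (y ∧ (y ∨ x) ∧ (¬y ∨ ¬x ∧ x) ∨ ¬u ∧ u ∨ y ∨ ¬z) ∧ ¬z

y ∧ ¬z

y ∧ (y ∧ (y ∨ x) ∧ (¬y ∨ ¬x ∧ x) ∨ ¬u ∧ u ∨ y ∨ ¬z) ∧ ¬z
= y ∧ (y ∧ (y ∨ x) ∧ (¬y ∨ ¬x ∧ x) ∨ y ∨ ¬z) ∧ ¬z   (complement / identity)
= y ∧ (y ∧ (y ∨ x) ∧ ¬y ∨ y ∨ ¬z) ∧ ¬z   (complement / identity)
= y ∧ (y ∧ ¬y ∨ y ∨ ¬z) ∧ ¬z   (absorption)
= y ∧ (y ∨ ¬z) ∧ ¬z   (complement / identity)
= y ∧ ¬z   (absorption)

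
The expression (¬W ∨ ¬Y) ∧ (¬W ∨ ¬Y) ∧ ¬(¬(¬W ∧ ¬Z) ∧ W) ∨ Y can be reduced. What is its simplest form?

(¬W ∨ ¬Y) ∧ (¬W ∨ ¬Y) ∧ ¬(¬(¬W ∧ ¬Z) ∧ W) ∨ Y
= (¬W ∨ ¬Y) ∧ (¬W ∨ ¬Y) ∧ ¬((W ∨ Z) ∧ W) ∨ Y   — De Morgan
= (¬W ∨ ¬Y) ∧ (¬W ∨ ¬Y) ∧ ¬W ∨ Y   — absorption
= (¬W ∨ ¬Y) ∧ ¬W ∨ Y   — idempotence
= ¬W ∨ Y   — absorption

¬W ∨ Y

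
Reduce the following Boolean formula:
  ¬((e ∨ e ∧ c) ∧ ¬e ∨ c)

¬((e ∨ e ∧ c) ∧ ¬e ∨ c)
= ¬(e ∧ ¬e ∨ c)   (absorption)
= ¬c   (complement / identity)

¬c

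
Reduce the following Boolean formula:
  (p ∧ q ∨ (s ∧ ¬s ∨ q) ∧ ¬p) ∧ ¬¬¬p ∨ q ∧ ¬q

q ∧ ¬p

(p ∧ q ∨ (s ∧ ¬s ∨ q) ∧ ¬p) ∧ ¬¬¬p ∨ q ∧ ¬q
= (p ∧ q ∨ q ∧ ¬p) ∧ ¬¬¬p ∨ q ∧ ¬q   — complement / identity
= q ∧ ¬¬¬p ∨ q ∧ ¬q   — distribution
= q ∧ ¬¬¬p   — complement / identity
= q ∧ ¬p   — double negation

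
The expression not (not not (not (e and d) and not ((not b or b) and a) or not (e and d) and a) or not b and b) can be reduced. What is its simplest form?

e and d

not (not not (not (e and d) and not ((not b or b) and a) or not (e and d) and a) or not b and b)
= not not not (not (e and d) and not ((not b or b) and a) or not (e and d) and a)
= not (not (e and d) and not ((not b or b) and a) or not (e and d) and a)
= not (not (e and d) and not a or not (e and d) and a)
= not not (e and d)
= e and d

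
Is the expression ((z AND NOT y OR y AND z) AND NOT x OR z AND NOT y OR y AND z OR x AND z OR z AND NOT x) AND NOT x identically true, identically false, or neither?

((z AND NOT y OR y AND z) AND NOT x OR z AND NOT y OR y AND z OR x AND z OR z AND NOT x) AND NOT x
= ((z AND NOT y OR y AND z) AND NOT x OR z AND NOT y OR y AND z OR z) AND NOT x   — distribution
= (z AND NOT y OR y AND z OR z) AND NOT x   — absorption
= (z OR z) AND NOT x   — distribution
= z AND NOT x   — idempotence
This depends on x, z, so it is not a constant.

neither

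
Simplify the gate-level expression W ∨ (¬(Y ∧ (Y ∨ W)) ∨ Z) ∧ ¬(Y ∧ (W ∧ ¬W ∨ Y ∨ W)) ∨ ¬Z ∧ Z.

W ∨ (¬(Y ∧ (Y ∨ W)) ∨ Z) ∧ ¬(Y ∧ (W ∧ ¬W ∨ Y ∨ W)) ∨ ¬Z ∧ Z
= W ∨ (¬(Y ∧ (Y ∨ W)) ∨ Z) ∧ ¬(Y ∧ (Y ∨ W)) ∨ ¬Z ∧ Z   (complement / identity)
= W ∨ ¬(Y ∧ (Y ∨ W)) ∨ ¬Z ∧ Z   (absorption)
= W ∨ ¬(Y ∧ (Y ∨ W))   (complement / identity)
= W ∨ ¬Y   (absorption)

W ∨ ¬Y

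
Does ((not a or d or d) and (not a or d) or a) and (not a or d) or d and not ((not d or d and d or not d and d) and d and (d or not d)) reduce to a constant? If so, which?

no

((not a or d or d) and (not a or d) or a) and (not a or d) or d and not ((not d or d and d or not d and d) and d and (d or not d))
= ((not a or d or d) and (not a or d) or a) and (not a or d) or d and not ((not d or d) and d and (d or not d))
= ((not a or d or d) and (not a or d) or a) and (not a or d) or d and not ((not d or d) and d)
= (not a or d or a) and (not a or d) or d and not ((not d or d) and d)
= (not a or d or a) and (not a or d) or d and not d
= not a or d or d and not d
= not a or d
This depends on a, d, so it is not a constant.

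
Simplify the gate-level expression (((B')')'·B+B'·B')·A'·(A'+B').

(((B')')'·B+B'·B')·A'·(A'+B')
= (B'·B+B'·B')·A'·(A'+B')   (double negation)
= B'·A'·(A'+B')   (distribution)
= B'·A'   (absorption)

B'·A'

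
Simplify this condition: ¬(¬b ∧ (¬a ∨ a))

b

¬(¬b ∧ (¬a ∨ a))
= ¬¬b   — complement / identity
= b   — double negation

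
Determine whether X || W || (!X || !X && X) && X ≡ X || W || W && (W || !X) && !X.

Yes

E1: X || W || (!X || !X && X) && X
    = X || W || !X && X   [complement / identity]
    = X || W   [complement / identity]
E2: X || W || W && (W || !X) && !X
    = X || W || W && !X   [absorption]
    = X || W   [absorption]
Both reduce to X || W, so they are equivalent.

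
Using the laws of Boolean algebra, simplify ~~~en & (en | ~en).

~~~en & (en | ~en)
= ~~~en
= ~en

~en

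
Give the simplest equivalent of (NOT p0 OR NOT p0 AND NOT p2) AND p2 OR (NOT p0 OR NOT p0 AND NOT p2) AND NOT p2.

(NOT p0 OR NOT p0 AND NOT p2) AND p2 OR (NOT p0 OR NOT p0 AND NOT p2) AND NOT p2
= NOT p0 OR NOT p0 AND NOT p2   — distribution
= NOT p0   — absorption

NOT p0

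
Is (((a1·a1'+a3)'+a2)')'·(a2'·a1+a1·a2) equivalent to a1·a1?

E1: (((a1·a1'+a3)'+a2)')'·(a2'·a1+a1·a2)
    = (((a1·a1'+a3)'+a2)')'·a1   [distribution]
    = ((a3'+a2)')'·a1   [complement / identity]
    = (a3'+a2)·a1   [double negation]
E2: a1·a1
    = a1   [idempotence]
These differ: at a1=1, a2=0, a3=1, E1 = 0 but E2 = 1.

No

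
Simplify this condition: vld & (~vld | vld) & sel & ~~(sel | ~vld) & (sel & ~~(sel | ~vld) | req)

vld & sel

vld & (~vld | vld) & sel & ~~(sel | ~vld) & (sel & ~~(sel | ~vld) | req)
= vld & (~vld | vld) & sel & ~~(sel | ~vld)   [absorption]
= vld & (~vld | vld) & sel & (sel | ~vld)   [double negation]
= vld & (~vld | vld) & sel   [absorption]
= vld & sel   [complement / identity]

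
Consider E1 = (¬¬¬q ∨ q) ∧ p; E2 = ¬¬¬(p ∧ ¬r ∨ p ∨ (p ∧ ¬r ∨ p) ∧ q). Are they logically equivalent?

No

E1: (¬¬¬q ∨ q) ∧ p
    = (¬q ∨ q) ∧ p   — double negation
    = p   — complement / identity
E2: ¬¬¬(p ∧ ¬r ∨ p ∨ (p ∧ ¬r ∨ p) ∧ q)
    = ¬¬¬(p ∧ ¬r ∨ p)   — absorption
    = ¬¬¬p   — absorption
    = ¬p   — double negation
These differ: at p=0, q=0, r=0, E1 = 0 but E2 = 1.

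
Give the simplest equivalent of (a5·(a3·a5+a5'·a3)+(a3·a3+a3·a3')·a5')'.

a3'

(a5·(a3·a5+a5'·a3)+(a3·a3+a3·a3')·a5')'
= (a5·a3+(a3·a3+a3·a3')·a5')'   [distribution]
= (a5·a3+a3·a5')'   [distribution]
= a3'   [distribution]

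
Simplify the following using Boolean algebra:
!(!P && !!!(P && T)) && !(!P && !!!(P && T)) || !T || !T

!(!P && !!!(P && T)) && !(!P && !!!(P && T)) || !T || !T
= !(!P && !!!(P && T)) || !T || !T
= !(!P && !(P && T)) || !T || !T
= P || P && T || !T || !T
= P || !T || !T
= P || !T

P || !T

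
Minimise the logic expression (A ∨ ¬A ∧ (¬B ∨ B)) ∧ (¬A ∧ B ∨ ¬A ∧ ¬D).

(A ∨ ¬A ∧ (¬B ∨ B)) ∧ (¬A ∧ B ∨ ¬A ∧ ¬D)
= (A ∨ ¬A) ∧ (¬A ∧ B ∨ ¬A ∧ ¬D)   — complement / identity
= (A ∨ ¬A) ∧ ¬A ∧ (B ∨ ¬D)   — distribution
= ¬A ∧ (B ∨ ¬D)   — complement / identity

¬A ∧ (B ∨ ¬D)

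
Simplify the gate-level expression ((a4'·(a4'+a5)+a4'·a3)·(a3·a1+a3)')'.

a4+a3

((a4'·(a4'+a5)+a4'·a3)·(a3·a1+a3)')'
= ((a4'+a4'·a3)·(a3·a1+a3)')'
= (a4'·(a3·a1+a3)')'
= (a4'·a3')'
= a4+a3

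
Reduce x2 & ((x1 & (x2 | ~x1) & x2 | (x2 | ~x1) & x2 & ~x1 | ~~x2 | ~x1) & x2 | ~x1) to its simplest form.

x2

x2 & ((x1 & (x2 | ~x1) & x2 | (x2 | ~x1) & x2 & ~x1 | ~~x2 | ~x1) & x2 | ~x1)
= x2 & ((x1 & (x2 | ~x1) & x2 | (x2 | ~x1) & x2 & ~x1 | x2 | ~x1) & x2 | ~x1)
= x2 & (((x2 | ~x1) & x2 | x2 | ~x1) & x2 | ~x1)
= x2 & ((x2 | ~x1) & x2 | ~x1)
= x2 & (x2 | ~x1)
= x2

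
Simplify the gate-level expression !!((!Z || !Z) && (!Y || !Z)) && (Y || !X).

!!((!Z || !Z) && (!Y || !Z)) && (Y || !X)
= !!(!Z || !Z && !Y) && (Y || !X)   (distribution)
= (!Z || !Z && !Y) && (Y || !X)   (double negation)
= !Z && (Y || !X)   (absorption)

!Z && (Y || !X)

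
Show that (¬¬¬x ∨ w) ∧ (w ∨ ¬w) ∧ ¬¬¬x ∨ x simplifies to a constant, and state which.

(¬¬¬x ∨ w) ∧ (w ∨ ¬w) ∧ ¬¬¬x ∨ x
= (¬¬¬x ∨ w) ∧ ¬¬¬x ∨ x   [complement / identity]
= ¬¬¬x ∨ x   [absorption]
= ¬x ∨ x   [double negation]
= True   [complement]

True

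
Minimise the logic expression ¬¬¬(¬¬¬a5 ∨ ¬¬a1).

a5 ∧ ¬a1

¬¬¬(¬¬¬a5 ∨ ¬¬a1)
= ¬¬¬(¬a5 ∨ ¬¬a1)   (double negation)
= ¬(¬a5 ∨ ¬¬a1)   (double negation)
= a5 ∧ ¬a1   (De Morgan)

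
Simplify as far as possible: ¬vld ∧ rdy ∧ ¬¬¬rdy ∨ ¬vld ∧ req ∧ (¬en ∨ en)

req ∧ ¬vld

¬vld ∧ rdy ∧ ¬¬¬rdy ∨ ¬vld ∧ req ∧ (¬en ∨ en)
= ¬vld ∧ rdy ∧ ¬¬¬rdy ∨ ¬vld ∧ req   — complement / identity
= (rdy ∧ ¬¬¬rdy ∨ req) ∧ ¬vld   — distribution
= (rdy ∧ ¬rdy ∨ req) ∧ ¬vld   — double negation
= req ∧ ¬vld   — complement / identity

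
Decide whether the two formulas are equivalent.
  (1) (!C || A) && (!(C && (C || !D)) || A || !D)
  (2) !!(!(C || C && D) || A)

E1: (!C || A) && (!(C && (C || !D)) || A || !D)
    = (!C || A) && (!C || A || !D)   [absorption]
    = !C || A   [absorption]
E2: !!(!(C || C && D) || A)
    = !!(!C || A)   [absorption]
    = !C || A   [double negation]
Both reduce to !C || A, so they are equivalent.

Yes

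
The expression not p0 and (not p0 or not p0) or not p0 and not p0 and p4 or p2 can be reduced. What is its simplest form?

not p0 or p2

not p0 and (not p0 or not p0) or not p0 and not p0 and p4 or p2
= not p0 and not p0 or not p0 and not p0 and p4 or p2   — idempotence
= not p0 and not p0 or p2   — absorption
= not p0 or p2   — idempotence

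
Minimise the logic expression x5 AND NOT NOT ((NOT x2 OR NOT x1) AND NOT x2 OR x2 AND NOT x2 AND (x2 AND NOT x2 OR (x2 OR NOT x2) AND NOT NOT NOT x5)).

x5 AND NOT x2

x5 AND NOT NOT ((NOT x2 OR NOT x1) AND NOT x2 OR x2 AND NOT x2 AND (x2 AND NOT x2 OR (x2 OR NOT x2) AND NOT NOT NOT x5))
= x5 AND NOT NOT (NOT x2 OR x2 AND NOT x2 AND (x2 AND NOT x2 OR (x2 OR NOT x2) AND NOT NOT NOT x5))
= x5 AND NOT NOT (NOT x2 OR x2 AND NOT x2 AND (x2 AND NOT x2 OR NOT NOT NOT x5))
= x5 AND NOT NOT (NOT x2 OR x2 AND NOT x2 AND (x2 AND NOT x2 OR NOT x5))
= x5 AND NOT NOT (NOT x2 OR x2 AND NOT x2)
= x5 AND NOT NOT NOT x2
= x5 AND NOT x2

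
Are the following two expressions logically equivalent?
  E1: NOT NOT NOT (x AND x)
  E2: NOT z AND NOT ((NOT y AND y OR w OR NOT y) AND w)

E1: NOT NOT NOT (x AND x)
    = NOT NOT NOT x   (idempotence)
    = NOT x   (double negation)
E2: NOT z AND NOT ((NOT y AND y OR w OR NOT y) AND w)
    = NOT z AND NOT ((w OR NOT y) AND w)   (complement / identity)
    = NOT z AND NOT w   (absorption)
These differ: at w=0, x=0, y=0, z=1, E1 = 1 but E2 = 0.

No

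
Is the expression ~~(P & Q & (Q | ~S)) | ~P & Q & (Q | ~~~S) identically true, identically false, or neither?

neither

~~(P & Q & (Q | ~S)) | ~P & Q & (Q | ~~~S)
= P & Q & (Q | ~S) | ~P & Q & (Q | ~~~S)   (double negation)
= P & Q & (Q | ~S) | ~P & Q & (Q | ~S)   (double negation)
= Q & (Q | ~S)   (distribution)
= Q   (absorption)
This depends on Q, so it is not a constant.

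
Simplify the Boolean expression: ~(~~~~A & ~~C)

~(~~~~A & ~~C)
= ~(~~A & ~~C)   (double negation)
= ~A | ~C   (De Morgan)

~A | ~C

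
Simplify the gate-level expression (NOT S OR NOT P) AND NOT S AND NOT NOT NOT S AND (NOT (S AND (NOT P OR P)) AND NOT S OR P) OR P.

(NOT S OR NOT P) AND NOT S AND NOT NOT NOT S AND (NOT (S AND (NOT P OR P)) AND NOT S OR P) OR P
= (NOT S OR NOT P) AND NOT S AND NOT S AND (NOT (S AND (NOT P OR P)) AND NOT S OR P) OR P   [double negation]
= (NOT S OR NOT P) AND NOT S AND NOT S AND (NOT S AND NOT S OR P) OR P   [complement / identity]
= NOT S AND NOT S AND (NOT S AND NOT S OR P) OR P   [absorption]
= NOT S AND NOT S OR P   [absorption]
= NOT S OR P   [idempotence]

NOT S OR P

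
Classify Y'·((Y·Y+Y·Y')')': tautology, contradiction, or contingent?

contradiction

Y'·((Y·Y+Y·Y')')'
= Y'·(Y')'   (distribution)
= Y'·Y   (double negation)
= 0   (complement)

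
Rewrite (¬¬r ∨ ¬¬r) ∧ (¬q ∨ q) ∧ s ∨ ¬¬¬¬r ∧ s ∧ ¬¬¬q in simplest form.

r ∧ s

(¬¬r ∨ ¬¬r) ∧ (¬q ∨ q) ∧ s ∨ ¬¬¬¬r ∧ s ∧ ¬¬¬q
= (¬¬r ∨ ¬¬r) ∧ (¬q ∨ q) ∧ s ∨ ¬¬¬¬r ∧ s ∧ ¬q   (double negation)
= ¬¬r ∧ (¬q ∨ q) ∧ s ∨ ¬¬¬¬r ∧ s ∧ ¬q   (idempotence)
= ¬¬r ∧ s ∨ ¬¬¬¬r ∧ s ∧ ¬q   (complement / identity)
= ¬¬r ∧ s ∨ ¬¬r ∧ s ∧ ¬q   (double negation)
= ¬¬r ∧ s   (absorption)
= r ∧ s   (double negation)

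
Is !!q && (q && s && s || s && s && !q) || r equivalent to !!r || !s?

E1: !!q && (q && s && s || s && s && !q) || r
    = !!q && s && s || r   [distribution]
    = !!q && s || r   [idempotence]
    = q && s || r   [double negation]
E2: !!r || !s
    = r || !s   [double negation]
These differ: at q=0, r=0, s=0, E1 = 0 but E2 = 1.

No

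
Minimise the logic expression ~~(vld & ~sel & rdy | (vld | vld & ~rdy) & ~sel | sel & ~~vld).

~~(vld & ~sel & rdy | (vld | vld & ~rdy) & ~sel | sel & ~~vld)
= ~~(vld & ~sel & rdy | vld & ~sel | sel & ~~vld)
= ~~(vld & ~sel | sel & ~~vld)
= ~~(vld & ~sel | sel & vld)
= ~~vld
= vld

vld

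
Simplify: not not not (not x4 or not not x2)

x4 and not x2

not not not (not x4 or not not x2)
= not (not x4 or not not x2)   — double negation
= x4 and not x2   — De Morgan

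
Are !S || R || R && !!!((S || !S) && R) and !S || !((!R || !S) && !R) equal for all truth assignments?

E1: !S || R || R && !!!((S || !S) && R)
    = !S || R || R && !!!R   [complement / identity]
    = !S || R || R && !R   [double negation]
    = !S || R   [complement / identity]
E2: !S || !((!R || !S) && !R)
    = !S || !!R   [absorption]
    = !S || R   [double negation]
Both reduce to !S || R, so they are equivalent.

Yes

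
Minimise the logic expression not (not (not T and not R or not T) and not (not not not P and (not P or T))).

not T or not P

not (not (not T and not R or not T) and not (not not not P and (not P or T)))
= not (not (not T and not R or not T) and not (not P and (not P or T)))   [double negation]
= not (not (not T and not R or not T) and not not P)   [absorption]
= not (not not T and not not P)   [absorption]
= not T or not P   [De Morgan]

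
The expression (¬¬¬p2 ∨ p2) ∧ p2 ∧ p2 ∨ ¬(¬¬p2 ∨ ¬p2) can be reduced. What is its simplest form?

p2

(¬¬¬p2 ∨ p2) ∧ p2 ∧ p2 ∨ ¬(¬¬p2 ∨ ¬p2)
= (¬¬¬p2 ∨ p2) ∧ p2 ∧ p2 ∨ ¬p2 ∧ p2   — De Morgan
= (¬p2 ∨ p2) ∧ p2 ∧ p2 ∨ ¬p2 ∧ p2   — double negation
= p2 ∧ p2 ∨ ¬p2 ∧ p2   — complement / identity
= p2   — distribution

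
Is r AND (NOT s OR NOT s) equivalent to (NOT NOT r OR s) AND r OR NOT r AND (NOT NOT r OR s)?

No

E1: r AND (NOT s OR NOT s)
    = r AND NOT s   [idempotence]
E2: (NOT NOT r OR s) AND r OR NOT r AND (NOT NOT r OR s)
    = NOT NOT r OR s   [distribution]
    = r OR s   [double negation]
These differ: at r=0, s=1, E1 = 0 but E2 = 1.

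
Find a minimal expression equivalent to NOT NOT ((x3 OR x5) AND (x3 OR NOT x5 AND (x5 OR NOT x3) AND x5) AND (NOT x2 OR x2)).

x3

NOT NOT ((x3 OR x5) AND (x3 OR NOT x5 AND (x5 OR NOT x3) AND x5) AND (NOT x2 OR x2))
= NOT NOT ((x3 OR x5) AND (x3 OR NOT x5 AND x5) AND (NOT x2 OR x2))   — absorption
= (x3 OR x5) AND (x3 OR NOT x5 AND x5) AND (NOT x2 OR x2)   — double negation
= (x3 OR x5) AND (x3 OR NOT x5 AND x5)   — complement / identity
= (x3 OR x5) AND x3   — complement / identity
= x3   — absorption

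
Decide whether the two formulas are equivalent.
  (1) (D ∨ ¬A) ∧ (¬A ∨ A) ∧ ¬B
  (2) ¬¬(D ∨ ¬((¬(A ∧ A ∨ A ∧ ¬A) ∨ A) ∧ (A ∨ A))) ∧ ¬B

Yes

E1: (D ∨ ¬A) ∧ (¬A ∨ A) ∧ ¬B
    = (D ∨ ¬A) ∧ ¬B   [complement / identity]
E2: ¬¬(D ∨ ¬((¬(A ∧ A ∨ A ∧ ¬A) ∨ A) ∧ (A ∨ A))) ∧ ¬B
    = ¬¬(D ∨ ¬((¬A ∨ A) ∧ (A ∨ A))) ∧ ¬B   [distribution]
    = ¬¬(D ∨ ¬(A ∨ ¬A ∧ A)) ∧ ¬B   [distribution]
    = ¬¬(D ∨ ¬A) ∧ ¬B   [complement / identity]
    = (D ∨ ¬A) ∧ ¬B   [double negation]
Both reduce to (D ∨ ¬A) ∧ ¬B, so they are equivalent.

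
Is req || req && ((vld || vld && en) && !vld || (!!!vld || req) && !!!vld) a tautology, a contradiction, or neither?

req || req && ((vld || vld && en) && !vld || (!!!vld || req) && !!!vld)
= req || req && ((vld || vld && en) && !vld || !!!vld)
= req || req && ((vld || vld && en) && !vld || !vld)
= req || req && (vld && !vld || !vld)
= req || req && !vld
= req
This depends on req, so it is not a constant.

neither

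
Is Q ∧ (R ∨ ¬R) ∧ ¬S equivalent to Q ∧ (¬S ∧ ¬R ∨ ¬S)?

E1: Q ∧ (R ∨ ¬R) ∧ ¬S
    = Q ∧ ¬S
E2: Q ∧ (¬S ∧ ¬R ∨ ¬S)
    = Q ∧ ¬S
Both reduce to Q ∧ ¬S, so they are equivalent.

Yes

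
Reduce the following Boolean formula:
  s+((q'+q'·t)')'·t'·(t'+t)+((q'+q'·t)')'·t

s+((q'+q'·t)')'·t'·(t'+t)+((q'+q'·t)')'·t
= s+(t'·(t'+t)+t)·((q'+q'·t)')'   (distribution)
= s+(t'+t)·((q'+q'·t)')'   (complement / identity)
= s+(t'+t)·((q')')'   (absorption)
= s+((q')')'   (complement / identity)
= s+q'   (double negation)

s+q'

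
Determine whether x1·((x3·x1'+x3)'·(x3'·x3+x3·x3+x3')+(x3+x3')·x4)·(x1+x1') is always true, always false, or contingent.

contingent

x1·((x3·x1'+x3)'·(x3'·x3+x3·x3+x3')+(x3+x3')·x4)·(x1+x1')
= x1·((x3·x1'+x3)'·(x3+x3')+(x3+x3')·x4)·(x1+x1')
= x1·(x3'·(x3+x3')+(x3+x3')·x4)·(x1+x1')
= x1·(x3+x3')·(x3'+x4)·(x1+x1')
= x1·(x3+x3')·(x3'+x4)
= x1·(x3'+x4)
This depends on x1, x3, x4, so it is not a constant.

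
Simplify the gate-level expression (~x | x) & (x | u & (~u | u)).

x | u

(~x | x) & (x | u & (~u | u))
= (~x | x) & (x | u)   (complement / identity)
= x | u   (complement / identity)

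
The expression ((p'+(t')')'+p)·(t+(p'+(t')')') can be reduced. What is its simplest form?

p

((p'+(t')')'+p)·(t+(p'+(t')')')
= p·t+(p'+(t')')'   (distribution)
= p·t+p·t'   (De Morgan)
= p   (distribution)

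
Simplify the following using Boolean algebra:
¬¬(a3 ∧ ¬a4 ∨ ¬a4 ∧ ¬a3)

¬¬(a3 ∧ ¬a4 ∨ ¬a4 ∧ ¬a3)
= ¬¬¬a4
= ¬a4

¬a4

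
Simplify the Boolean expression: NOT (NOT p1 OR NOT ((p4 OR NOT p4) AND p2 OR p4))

p1 AND (p2 OR p4)

NOT (NOT p1 OR NOT ((p4 OR NOT p4) AND p2 OR p4))
= p1 AND ((p4 OR NOT p4) AND p2 OR p4)   — De Morgan
= p1 AND (p2 OR p4)   — complement / identity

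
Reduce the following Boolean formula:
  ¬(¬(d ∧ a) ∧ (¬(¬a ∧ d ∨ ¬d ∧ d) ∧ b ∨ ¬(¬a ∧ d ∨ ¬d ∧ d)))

¬(¬(d ∧ a) ∧ (¬(¬a ∧ d ∨ ¬d ∧ d) ∧ b ∨ ¬(¬a ∧ d ∨ ¬d ∧ d)))
= ¬(¬(d ∧ a) ∧ ¬(¬a ∧ d ∨ ¬d ∧ d))   (absorption)
= d ∧ a ∨ ¬a ∧ d ∨ ¬d ∧ d   (De Morgan)
= d ∧ a ∨ ¬a ∧ d   (complement / identity)
= d   (distribution)

d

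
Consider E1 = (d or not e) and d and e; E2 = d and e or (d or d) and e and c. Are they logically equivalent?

Yes

E1: (d or not e) and d and e
    = d and e   — absorption
E2: d and e or (d or d) and e and c
    = d and e or d and e and c   — idempotence
    = d and e   — absorption
Both reduce to d and e, so they are equivalent.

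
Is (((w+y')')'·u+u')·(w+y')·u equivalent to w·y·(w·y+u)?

E1: (((w+y')')'·u+u')·(w+y')·u
    = ((w+y')·u+u')·(w+y')·u   — double negation
    = (w+y')·u   — absorption
E2: w·y·(w·y+u)
    = w·y   — absorption
These differ: at u=1, w=1, y=0, E1 = 1 but E2 = 0.

No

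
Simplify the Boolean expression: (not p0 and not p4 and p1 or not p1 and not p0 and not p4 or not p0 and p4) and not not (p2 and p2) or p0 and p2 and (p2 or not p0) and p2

(not p0 and not p4 and p1 or not p1 and not p0 and not p4 or not p0 and p4) and not not (p2 and p2) or p0 and p2 and (p2 or not p0) and p2
= (not p0 and not p4 and p1 or not p1 and not p0 and not p4 or not p0 and p4) and not not (p2 and p2) or p0 and p2 and p2   — absorption
= (not p0 and not p4 and p1 or not p1 and not p0 and not p4 or not p0 and p4) and p2 and p2 or p0 and p2 and p2   — double negation
= (not p0 and not p4 or not p0 and p4) and p2 and p2 or p0 and p2 and p2   — distribution
= not p0 and p2 and p2 or p0 and p2 and p2   — distribution
= p2 and p2   — distribution
= p2   — idempotence

p2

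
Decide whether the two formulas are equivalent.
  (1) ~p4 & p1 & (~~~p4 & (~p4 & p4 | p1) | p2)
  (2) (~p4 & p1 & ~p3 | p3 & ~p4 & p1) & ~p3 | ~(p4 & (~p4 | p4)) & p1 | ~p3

E1: ~p4 & p1 & (~~~p4 & (~p4 & p4 | p1) | p2)
    = ~p4 & p1 & (~~~p4 & p1 | p2)   — complement / identity
    = ~p4 & p1 & (~p4 & p1 | p2)   — double negation
    = ~p4 & p1   — absorption
E2: (~p4 & p1 & ~p3 | p3 & ~p4 & p1) & ~p3 | ~(p4 & (~p4 | p4)) & p1 | ~p3
    = ~p4 & p1 & ~p3 | ~(p4 & (~p4 | p4)) & p1 | ~p3   — distribution
    = ~p4 & p1 & ~p3 | ~p4 & p1 | ~p3   — complement / identity
    = ~p4 & p1 | ~p3   — absorption
These differ: at p1=0, p2=1, p3=0, p4=0, E1 = 0 but E2 = 1.

No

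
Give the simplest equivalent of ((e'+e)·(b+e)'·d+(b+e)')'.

b+e

((e'+e)·(b+e)'·d+(b+e)')'
= ((b+e)'·d+(b+e)')'
= ((b+e)')'
= b+e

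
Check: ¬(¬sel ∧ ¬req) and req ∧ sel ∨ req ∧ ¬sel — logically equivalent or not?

No

E1: ¬(¬sel ∧ ¬req)
    = sel ∨ req   [De Morgan]
E2: req ∧ sel ∨ req ∧ ¬sel
    = req   [distribution]
These differ: at req=0, sel=1, E1 = 1 but E2 = 0.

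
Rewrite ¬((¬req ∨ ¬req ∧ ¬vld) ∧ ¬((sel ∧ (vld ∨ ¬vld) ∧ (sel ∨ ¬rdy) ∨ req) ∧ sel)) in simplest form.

¬((¬req ∨ ¬req ∧ ¬vld) ∧ ¬((sel ∧ (vld ∨ ¬vld) ∧ (sel ∨ ¬rdy) ∨ req) ∧ sel))
= ¬(¬req ∧ ¬((sel ∧ (vld ∨ ¬vld) ∧ (sel ∨ ¬rdy) ∨ req) ∧ sel))   (absorption)
= ¬(¬req ∧ ¬((sel ∧ (sel ∨ ¬rdy) ∨ req) ∧ sel))   (complement / identity)
= ¬(¬req ∧ ¬((sel ∨ req) ∧ sel))   (absorption)
= ¬(¬req ∧ ¬sel)   (absorption)
= req ∨ sel   (De Morgan)

req ∨ sel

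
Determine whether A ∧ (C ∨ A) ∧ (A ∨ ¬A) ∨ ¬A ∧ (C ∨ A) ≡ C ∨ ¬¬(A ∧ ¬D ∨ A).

E1: A ∧ (C ∨ A) ∧ (A ∨ ¬A) ∨ ¬A ∧ (C ∨ A)
    = A ∧ (C ∨ A) ∨ ¬A ∧ (C ∨ A)   — complement / identity
    = C ∨ A   — distribution
E2: C ∨ ¬¬(A ∧ ¬D ∨ A)
    = C ∨ ¬¬A   — absorption
    = C ∨ A   — double negation
Both reduce to C ∨ A, so they are equivalent.

Yes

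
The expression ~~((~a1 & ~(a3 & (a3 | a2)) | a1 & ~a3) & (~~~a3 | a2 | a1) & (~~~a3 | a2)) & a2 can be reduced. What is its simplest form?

~a3 & a2

~~((~a1 & ~(a3 & (a3 | a2)) | a1 & ~a3) & (~~~a3 | a2 | a1) & (~~~a3 | a2)) & a2
= ~~((~a1 & ~(a3 & (a3 | a2)) | a1 & ~a3) & (~~~a3 | a2)) & a2   — absorption
= ~~((~a1 & ~(a3 & (a3 | a2)) | a1 & ~a3) & (~a3 | a2)) & a2   — double negation
= ~~((~a1 & ~a3 | a1 & ~a3) & (~a3 | a2)) & a2   — absorption
= ~~(~a3 & (~a3 | a2)) & a2   — distribution
= ~a3 & (~a3 | a2) & a2   — double negation
= ~a3 & a2   — absorption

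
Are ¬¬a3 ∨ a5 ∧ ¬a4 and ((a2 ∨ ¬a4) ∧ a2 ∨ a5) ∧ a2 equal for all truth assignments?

No

E1: ¬¬a3 ∨ a5 ∧ ¬a4
    = a3 ∨ a5 ∧ ¬a4   — double negation
E2: ((a2 ∨ ¬a4) ∧ a2 ∨ a5) ∧ a2
    = (a2 ∨ a5) ∧ a2   — absorption
    = a2   — absorption
These differ: at a2=0, a3=0, a4=0, a5=1, E1 = 1 but E2 = 0.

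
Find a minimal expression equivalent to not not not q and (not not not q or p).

not not not q and (not not not q or p)
= not not not q and (not q or p)   [double negation]
= not q and (not q or p)   [double negation]
= not q   [absorption]

not q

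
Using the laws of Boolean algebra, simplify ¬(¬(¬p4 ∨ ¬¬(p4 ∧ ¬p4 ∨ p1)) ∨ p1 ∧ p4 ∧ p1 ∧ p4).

¬p4

¬(¬(¬p4 ∨ ¬¬(p4 ∧ ¬p4 ∨ p1)) ∨ p1 ∧ p4 ∧ p1 ∧ p4)
= ¬(¬(¬p4 ∨ ¬¬p1) ∨ p1 ∧ p4 ∧ p1 ∧ p4)   — complement / identity
= ¬(p4 ∧ ¬p1 ∨ p1 ∧ p4 ∧ p1 ∧ p4)   — De Morgan
= ¬(p4 ∧ ¬p1 ∨ p1 ∧ p4)   — idempotence
= ¬p4   — distribution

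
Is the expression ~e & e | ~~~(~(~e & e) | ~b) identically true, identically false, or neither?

~e & e | ~~~(~(~e & e) | ~b)
= ~e & e | ~~(~e & e & b)
= ~e & e | ~e & e & b
= ~e & e
= 0

identically false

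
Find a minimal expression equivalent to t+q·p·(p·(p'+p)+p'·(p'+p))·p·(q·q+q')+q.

t+q

t+q·p·(p·(p'+p)+p'·(p'+p))·p·(q·q+q')+q
= t+q·p·(p·(p'+p)+p'·(p'+p))·p·(q+q')+q   [idempotence]
= t+q·p·(p·(p'+p)+p'·(p'+p))·p+q   [complement / identity]
= t+q·p·(p'+p)·p+q   [distribution]
= t+q·p·p+q   [complement / identity]
= t+q·p+q   [idempotence]
= t+q   [absorption]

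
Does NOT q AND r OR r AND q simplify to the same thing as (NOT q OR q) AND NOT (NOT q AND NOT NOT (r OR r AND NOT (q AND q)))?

No

E1: NOT q AND r OR r AND q
    = r   — distribution
E2: (NOT q OR q) AND NOT (NOT q AND NOT NOT (r OR r AND NOT (q AND q)))
    = NOT (NOT q AND NOT NOT (r OR r AND NOT (q AND q)))   — complement / identity
    = NOT (NOT q AND NOT NOT (r OR r AND NOT q))   — idempotence
    = NOT (NOT q AND NOT NOT r)   — absorption
    = q OR NOT r   — De Morgan
These differ: at q=0, r=0, E1 = 0 but E2 = 1.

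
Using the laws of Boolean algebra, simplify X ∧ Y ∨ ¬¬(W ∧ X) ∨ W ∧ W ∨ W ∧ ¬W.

X ∧ Y ∨ W

X ∧ Y ∨ ¬¬(W ∧ X) ∨ W ∧ W ∨ W ∧ ¬W
= X ∧ Y ∨ ¬¬(W ∧ X) ∨ W   [distribution]
= X ∧ Y ∨ W ∧ X ∨ W   [double negation]
= X ∧ Y ∨ W   [absorption]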